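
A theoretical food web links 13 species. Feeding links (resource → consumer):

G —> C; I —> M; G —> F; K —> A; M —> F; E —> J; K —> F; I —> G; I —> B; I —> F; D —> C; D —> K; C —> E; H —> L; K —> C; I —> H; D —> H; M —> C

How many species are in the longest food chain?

One longest chain: I → M → C → E → J.
It has 5 species and 4 links.

5 species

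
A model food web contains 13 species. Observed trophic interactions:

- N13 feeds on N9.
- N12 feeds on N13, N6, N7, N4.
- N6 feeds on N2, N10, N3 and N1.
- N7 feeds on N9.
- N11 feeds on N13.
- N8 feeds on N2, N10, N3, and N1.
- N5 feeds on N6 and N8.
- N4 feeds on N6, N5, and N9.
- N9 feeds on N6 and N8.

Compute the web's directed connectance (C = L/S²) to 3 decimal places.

C = 0.130

The web has S = 13 species and L = 22 feeding links.
C = L / S² = 22 / 169 = 0.1302 ≈ 0.130.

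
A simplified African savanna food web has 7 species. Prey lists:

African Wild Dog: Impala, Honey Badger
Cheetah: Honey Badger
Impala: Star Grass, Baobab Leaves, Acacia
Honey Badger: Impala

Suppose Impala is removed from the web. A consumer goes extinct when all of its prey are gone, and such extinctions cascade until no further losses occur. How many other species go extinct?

3

Remove Impala.
Round 1: Honey Badger (all prey gone) → extinct.
Round 2: Cheetah (all prey gone), African Wild Dog (all prey gone) → extinct.
No further losses. Total secondary extinctions: 3.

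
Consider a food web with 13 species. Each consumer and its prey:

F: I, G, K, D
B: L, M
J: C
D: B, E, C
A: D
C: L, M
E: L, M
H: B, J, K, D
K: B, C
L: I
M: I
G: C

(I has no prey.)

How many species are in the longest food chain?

One longest chain: I → L → B → K → H.
It has 5 species and 4 links.

5 species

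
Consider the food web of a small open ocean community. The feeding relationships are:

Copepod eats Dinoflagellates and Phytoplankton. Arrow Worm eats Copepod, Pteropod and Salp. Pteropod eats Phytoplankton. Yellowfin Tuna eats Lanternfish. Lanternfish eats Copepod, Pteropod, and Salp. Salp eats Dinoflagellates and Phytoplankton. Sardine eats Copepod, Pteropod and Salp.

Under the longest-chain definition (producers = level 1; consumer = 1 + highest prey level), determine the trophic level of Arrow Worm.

Dinoflagellates is a producer → level 1.
Salp eats Dinoflagellates (level 1); other prey at levels: Phytoplankton 1 → level 2.
Arrow Worm eats Salp (level 2); other prey at levels: Copepod 2, Pteropod 2 → level 3.

Trophic level 3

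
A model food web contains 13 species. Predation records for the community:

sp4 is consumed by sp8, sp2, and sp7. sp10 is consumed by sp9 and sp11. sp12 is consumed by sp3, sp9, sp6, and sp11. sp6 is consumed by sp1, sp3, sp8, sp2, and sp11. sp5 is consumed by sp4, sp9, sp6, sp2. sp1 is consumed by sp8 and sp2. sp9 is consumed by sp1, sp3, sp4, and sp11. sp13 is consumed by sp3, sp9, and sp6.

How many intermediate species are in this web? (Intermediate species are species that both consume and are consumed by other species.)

Intermediate species (has both prey and predators): sp9, sp6, sp4, sp1.
Count: 4.

4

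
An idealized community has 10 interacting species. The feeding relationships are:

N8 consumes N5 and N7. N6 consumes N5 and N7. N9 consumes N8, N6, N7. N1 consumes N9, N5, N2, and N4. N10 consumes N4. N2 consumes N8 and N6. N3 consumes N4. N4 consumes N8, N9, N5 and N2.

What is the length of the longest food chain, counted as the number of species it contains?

One longest chain: N7 → N8 → N2 → N4 → N3.
It has 5 species and 4 links.

5 species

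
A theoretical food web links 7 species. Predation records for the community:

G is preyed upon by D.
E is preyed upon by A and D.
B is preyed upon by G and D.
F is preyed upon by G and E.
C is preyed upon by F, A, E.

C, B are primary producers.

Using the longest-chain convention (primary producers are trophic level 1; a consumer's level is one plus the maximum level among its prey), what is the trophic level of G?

Trophic level 3

C is a producer → level 1.
F eats C → level 2.
G eats F (level 2); other prey at levels: B 1 → level 3.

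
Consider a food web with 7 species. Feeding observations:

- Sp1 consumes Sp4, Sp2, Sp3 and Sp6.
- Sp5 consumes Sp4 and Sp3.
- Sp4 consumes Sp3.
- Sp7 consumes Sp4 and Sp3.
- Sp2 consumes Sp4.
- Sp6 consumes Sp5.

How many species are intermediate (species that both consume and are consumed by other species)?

4

Intermediate species (has both prey and predators): Sp4, Sp2, Sp5, Sp6.
Count: 4.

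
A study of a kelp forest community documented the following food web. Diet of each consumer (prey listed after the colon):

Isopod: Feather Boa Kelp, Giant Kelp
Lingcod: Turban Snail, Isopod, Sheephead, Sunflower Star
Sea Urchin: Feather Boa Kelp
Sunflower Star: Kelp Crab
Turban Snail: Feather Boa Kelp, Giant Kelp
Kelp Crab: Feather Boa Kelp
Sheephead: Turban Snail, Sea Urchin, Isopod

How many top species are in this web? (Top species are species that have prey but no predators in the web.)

1

Top species (has prey, but nothing eats it): Lingcod.
Count: 1.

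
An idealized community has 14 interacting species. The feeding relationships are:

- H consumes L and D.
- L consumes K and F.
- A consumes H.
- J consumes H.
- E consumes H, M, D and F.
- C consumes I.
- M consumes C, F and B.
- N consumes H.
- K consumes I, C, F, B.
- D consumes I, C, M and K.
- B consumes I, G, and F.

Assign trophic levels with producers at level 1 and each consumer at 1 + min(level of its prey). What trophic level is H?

Trophic level 3

F is a producer → level 1.
L eats F → level 2.
H eats L → level 3.
No prey of H is below level 2, so 3 is the minimum.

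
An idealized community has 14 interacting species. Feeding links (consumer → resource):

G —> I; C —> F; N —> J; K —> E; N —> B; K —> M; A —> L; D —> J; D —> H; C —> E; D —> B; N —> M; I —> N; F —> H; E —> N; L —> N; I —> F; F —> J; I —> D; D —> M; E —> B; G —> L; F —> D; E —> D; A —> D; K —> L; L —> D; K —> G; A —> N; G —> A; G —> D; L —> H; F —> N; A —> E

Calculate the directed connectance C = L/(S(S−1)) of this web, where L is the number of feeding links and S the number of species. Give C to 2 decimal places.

C = 0.19

The web has S = 14 species and L = 34 feeding links.
C = L / (S(S−1)) = 34 / 182 = 0.1868 ≈ 0.19.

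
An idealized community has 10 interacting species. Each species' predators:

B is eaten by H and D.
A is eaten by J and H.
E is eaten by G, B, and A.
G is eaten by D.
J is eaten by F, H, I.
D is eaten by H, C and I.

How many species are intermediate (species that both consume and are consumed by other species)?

Intermediate species (has both prey and predators): B, A, G, D, J.
Count: 5.

5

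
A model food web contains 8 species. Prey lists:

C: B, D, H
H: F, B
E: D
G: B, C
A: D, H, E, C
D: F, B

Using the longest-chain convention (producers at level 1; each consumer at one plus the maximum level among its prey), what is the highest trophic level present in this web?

4

Producers (level 1): F, B.
F → D → C → G gives G level 4.
No species has a prey at level 4, so no species reaches level 5.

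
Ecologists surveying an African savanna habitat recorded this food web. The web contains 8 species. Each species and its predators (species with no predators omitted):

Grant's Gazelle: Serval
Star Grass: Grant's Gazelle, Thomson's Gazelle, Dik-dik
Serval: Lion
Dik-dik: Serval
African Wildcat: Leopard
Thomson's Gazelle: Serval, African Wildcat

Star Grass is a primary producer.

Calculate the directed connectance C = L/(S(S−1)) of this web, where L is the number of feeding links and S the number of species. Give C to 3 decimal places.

The web has S = 8 species and L = 9 feeding links.
C = L / (S(S−1)) = 9 / 56 = 0.1607 ≈ 0.161.

C = 0.161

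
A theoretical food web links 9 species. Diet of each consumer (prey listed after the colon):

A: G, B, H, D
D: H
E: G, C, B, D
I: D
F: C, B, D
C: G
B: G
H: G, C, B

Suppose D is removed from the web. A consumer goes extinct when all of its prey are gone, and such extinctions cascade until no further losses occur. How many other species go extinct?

1

Remove D.
Round 1: I (all prey gone) → extinct.
No further losses. Total secondary extinctions: 1.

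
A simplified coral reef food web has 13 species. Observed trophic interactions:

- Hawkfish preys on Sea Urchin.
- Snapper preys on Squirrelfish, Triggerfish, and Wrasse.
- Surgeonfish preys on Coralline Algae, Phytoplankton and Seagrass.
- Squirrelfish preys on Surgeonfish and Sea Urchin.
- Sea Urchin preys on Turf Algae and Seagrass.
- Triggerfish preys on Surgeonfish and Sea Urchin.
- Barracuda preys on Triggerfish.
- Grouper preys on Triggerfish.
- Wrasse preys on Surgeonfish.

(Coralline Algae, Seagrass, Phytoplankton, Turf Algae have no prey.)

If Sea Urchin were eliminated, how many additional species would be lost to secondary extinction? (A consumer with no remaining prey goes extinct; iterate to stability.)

1

Remove Sea Urchin.
Round 1: Hawkfish (all prey gone) → extinct.
No further losses. Total secondary extinctions: 1.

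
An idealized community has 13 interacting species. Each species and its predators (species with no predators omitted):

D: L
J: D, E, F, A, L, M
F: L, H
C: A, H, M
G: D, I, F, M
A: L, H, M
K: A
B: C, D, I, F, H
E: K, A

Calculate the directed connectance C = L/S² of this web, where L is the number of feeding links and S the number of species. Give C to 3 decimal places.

The web has S = 13 species and L = 27 feeding links.
C = L / S² = 27 / 169 = 0.1598 ≈ 0.160.

C = 0.160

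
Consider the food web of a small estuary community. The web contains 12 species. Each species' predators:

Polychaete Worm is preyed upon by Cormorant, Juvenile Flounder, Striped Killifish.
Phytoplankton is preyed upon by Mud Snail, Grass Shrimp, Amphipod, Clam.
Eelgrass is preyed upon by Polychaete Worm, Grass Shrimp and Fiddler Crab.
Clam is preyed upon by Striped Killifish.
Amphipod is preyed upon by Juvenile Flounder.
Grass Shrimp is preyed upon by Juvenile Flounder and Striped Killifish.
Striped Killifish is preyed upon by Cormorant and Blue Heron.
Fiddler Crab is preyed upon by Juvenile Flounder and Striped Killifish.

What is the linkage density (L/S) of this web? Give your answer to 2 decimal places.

There are L = 18 links among S = 12 species.
L/S = 18/12 = 1.5000 ≈ 1.50.

L/S = 1.50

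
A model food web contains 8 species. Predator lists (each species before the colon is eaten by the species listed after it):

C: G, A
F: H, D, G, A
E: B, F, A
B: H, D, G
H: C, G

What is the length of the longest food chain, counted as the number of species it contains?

5 species

One longest chain: E → B → H → C → G.
It has 5 species and 4 links.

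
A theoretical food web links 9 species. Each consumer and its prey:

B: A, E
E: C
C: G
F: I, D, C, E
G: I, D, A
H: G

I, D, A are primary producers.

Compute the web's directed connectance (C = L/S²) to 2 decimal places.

C = 0.15

The web has S = 9 species and L = 12 feeding links.
C = L / S² = 12 / 81 = 0.1481 ≈ 0.15.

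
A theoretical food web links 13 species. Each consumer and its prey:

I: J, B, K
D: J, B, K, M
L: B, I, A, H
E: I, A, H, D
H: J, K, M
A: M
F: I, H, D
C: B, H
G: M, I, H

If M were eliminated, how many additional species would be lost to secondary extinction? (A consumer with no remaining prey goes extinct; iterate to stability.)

Remove M.
Round 1: A (all prey gone) → extinct.
No further losses. Total secondary extinctions: 1.

1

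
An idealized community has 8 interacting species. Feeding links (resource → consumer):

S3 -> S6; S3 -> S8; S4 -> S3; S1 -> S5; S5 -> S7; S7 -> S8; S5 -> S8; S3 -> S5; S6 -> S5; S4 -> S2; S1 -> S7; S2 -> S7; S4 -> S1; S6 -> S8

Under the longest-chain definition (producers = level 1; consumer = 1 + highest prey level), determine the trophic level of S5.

Trophic level 4

S4 is a producer → level 1.
S3 eats S4 → level 2.
S6 eats S3 → level 3.
S5 eats S6 (level 3); other prey at levels: S3 2, S1 2 → level 4.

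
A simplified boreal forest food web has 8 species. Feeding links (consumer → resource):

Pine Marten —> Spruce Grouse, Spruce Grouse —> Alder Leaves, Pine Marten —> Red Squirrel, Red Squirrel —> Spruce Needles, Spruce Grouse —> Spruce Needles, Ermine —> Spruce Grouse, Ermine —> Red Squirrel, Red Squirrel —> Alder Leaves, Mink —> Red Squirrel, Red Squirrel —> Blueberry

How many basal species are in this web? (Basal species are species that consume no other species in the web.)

3

Basal species (no prey listed): Spruce Needles, Alder Leaves, Blueberry.
Count: 3.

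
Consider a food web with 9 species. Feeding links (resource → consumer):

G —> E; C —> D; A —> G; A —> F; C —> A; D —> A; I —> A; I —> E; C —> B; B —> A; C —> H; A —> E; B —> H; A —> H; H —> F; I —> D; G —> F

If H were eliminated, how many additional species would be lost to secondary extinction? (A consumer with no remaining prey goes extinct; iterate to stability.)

0

Remove H.
Every predator of it retains at least one other prey: F still has A, G.
No consumer loses all prey, so no secondary extinctions occur.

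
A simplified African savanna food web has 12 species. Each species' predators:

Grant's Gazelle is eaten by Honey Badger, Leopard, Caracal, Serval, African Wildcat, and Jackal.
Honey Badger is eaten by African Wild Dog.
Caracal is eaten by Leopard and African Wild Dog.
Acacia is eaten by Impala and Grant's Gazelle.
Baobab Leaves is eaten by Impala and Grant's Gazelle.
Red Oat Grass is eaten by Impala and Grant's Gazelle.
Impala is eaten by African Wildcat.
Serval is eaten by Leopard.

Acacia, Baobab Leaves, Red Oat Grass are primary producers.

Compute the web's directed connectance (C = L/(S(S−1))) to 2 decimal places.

C = 0.13

The web has S = 12 species and L = 17 feeding links.
C = L / (S(S−1)) = 17 / 132 = 0.1288 ≈ 0.13.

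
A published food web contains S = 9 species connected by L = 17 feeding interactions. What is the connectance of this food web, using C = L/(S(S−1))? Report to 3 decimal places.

C = 0.236

The web has S = 9 species and L = 17 feeding links.
C = L / (S(S−1)) = 17 / 72 = 0.2361 ≈ 0.236.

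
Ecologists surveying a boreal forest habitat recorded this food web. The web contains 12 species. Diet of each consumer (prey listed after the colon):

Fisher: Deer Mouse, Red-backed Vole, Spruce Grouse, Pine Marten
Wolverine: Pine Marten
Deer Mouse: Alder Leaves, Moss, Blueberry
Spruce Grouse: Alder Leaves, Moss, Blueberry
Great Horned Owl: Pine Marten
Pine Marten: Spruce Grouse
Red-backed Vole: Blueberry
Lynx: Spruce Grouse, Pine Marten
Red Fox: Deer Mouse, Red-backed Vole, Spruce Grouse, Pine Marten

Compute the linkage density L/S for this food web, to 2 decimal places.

L/S = 1.67

There are L = 20 links among S = 12 species.
L/S = 20/12 = 1.6667 ≈ 1.67.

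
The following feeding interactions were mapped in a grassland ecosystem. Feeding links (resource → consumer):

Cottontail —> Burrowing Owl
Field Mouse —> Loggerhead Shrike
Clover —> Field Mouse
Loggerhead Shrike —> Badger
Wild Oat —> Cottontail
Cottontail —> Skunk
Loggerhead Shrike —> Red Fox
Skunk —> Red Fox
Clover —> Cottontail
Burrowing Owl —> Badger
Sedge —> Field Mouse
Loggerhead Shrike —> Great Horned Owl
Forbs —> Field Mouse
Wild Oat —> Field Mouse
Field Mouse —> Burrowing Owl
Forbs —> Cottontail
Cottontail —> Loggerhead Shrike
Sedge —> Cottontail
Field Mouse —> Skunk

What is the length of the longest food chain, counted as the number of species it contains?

One longest chain: Sedge → Field Mouse → Loggerhead Shrike → Great Horned Owl.
It has 4 species and 3 links.

4 species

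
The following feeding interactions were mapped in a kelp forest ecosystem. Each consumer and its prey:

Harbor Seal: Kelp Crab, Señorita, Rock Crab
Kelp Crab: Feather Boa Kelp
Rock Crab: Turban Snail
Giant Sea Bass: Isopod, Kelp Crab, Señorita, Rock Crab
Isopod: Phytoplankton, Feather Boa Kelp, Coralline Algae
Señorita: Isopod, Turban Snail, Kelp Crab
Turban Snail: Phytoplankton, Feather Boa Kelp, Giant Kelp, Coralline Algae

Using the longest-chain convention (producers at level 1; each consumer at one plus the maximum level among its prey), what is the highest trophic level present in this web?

Producers (level 1): Phytoplankton, Feather Boa Kelp, Giant Kelp, Coralline Algae.
Phytoplankton → Turban Snail → Rock Crab → Giant Sea Bass gives Giant Sea Bass level 4.
No species has a prey at level 4, so no species reaches level 5.

4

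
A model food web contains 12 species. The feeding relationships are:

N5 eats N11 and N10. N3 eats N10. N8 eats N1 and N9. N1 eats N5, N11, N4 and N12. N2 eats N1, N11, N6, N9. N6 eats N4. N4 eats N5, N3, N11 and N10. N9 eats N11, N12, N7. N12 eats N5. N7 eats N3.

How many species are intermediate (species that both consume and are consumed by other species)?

Intermediate species (has both prey and predators): N5, N3, N7, N12, N4, N6, N9, N1.
Count: 8.

8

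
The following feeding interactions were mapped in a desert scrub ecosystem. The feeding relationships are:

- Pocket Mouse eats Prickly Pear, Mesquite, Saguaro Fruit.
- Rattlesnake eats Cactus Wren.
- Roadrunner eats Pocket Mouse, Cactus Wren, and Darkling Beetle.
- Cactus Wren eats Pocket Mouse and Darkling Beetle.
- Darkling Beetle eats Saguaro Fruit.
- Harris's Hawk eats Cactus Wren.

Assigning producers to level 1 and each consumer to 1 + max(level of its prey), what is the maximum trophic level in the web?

4

Producers (level 1): Prickly Pear, Saguaro Fruit, Mesquite.
Prickly Pear → Pocket Mouse → Cactus Wren → Harris's Hawk gives Harris's Hawk level 4.
No species has a prey at level 4, so no species reaches level 5.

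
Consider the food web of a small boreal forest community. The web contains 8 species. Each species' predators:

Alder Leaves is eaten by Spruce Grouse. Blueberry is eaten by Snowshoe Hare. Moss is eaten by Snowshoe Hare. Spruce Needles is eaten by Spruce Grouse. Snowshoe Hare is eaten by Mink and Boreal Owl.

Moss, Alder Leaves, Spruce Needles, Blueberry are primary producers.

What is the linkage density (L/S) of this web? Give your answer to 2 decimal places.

There are L = 6 links among S = 8 species.
L/S = 6/8 = 0.7500 ≈ 0.75.

L/S = 0.75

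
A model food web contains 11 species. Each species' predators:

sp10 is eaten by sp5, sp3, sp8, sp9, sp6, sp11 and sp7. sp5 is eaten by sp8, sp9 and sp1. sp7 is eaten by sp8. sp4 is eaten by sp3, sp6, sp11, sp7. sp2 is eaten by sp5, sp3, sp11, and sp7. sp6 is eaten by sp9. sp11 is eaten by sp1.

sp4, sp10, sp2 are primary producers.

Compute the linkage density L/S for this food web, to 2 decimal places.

There are L = 21 links among S = 11 species.
L/S = 21/11 = 1.9091 ≈ 1.91.

L/S = 1.91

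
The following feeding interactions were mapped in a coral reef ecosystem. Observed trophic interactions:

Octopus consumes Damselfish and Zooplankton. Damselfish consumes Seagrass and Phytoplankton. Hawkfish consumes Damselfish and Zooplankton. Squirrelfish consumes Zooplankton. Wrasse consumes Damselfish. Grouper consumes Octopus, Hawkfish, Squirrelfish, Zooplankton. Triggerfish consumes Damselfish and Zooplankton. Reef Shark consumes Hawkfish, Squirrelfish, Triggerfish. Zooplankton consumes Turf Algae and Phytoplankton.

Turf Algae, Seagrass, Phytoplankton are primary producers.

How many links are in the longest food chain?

One longest chain: Seagrass → Damselfish → Triggerfish → Reef Shark.
It has 4 species and 3 links.

3 links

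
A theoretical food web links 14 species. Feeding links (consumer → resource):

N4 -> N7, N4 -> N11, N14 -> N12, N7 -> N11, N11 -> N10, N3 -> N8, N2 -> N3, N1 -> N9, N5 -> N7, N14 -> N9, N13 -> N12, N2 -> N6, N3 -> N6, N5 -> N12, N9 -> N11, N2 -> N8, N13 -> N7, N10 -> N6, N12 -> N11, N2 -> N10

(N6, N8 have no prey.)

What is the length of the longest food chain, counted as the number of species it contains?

5 species

One longest chain: N6 → N10 → N11 → N7 → N4.
It has 5 species and 4 links.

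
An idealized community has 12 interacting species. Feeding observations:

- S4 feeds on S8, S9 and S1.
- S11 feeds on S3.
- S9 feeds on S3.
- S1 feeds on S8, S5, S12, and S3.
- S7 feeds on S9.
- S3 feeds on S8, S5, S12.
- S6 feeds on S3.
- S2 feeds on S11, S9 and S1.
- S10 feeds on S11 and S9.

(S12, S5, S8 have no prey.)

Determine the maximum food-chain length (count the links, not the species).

3 links

One longest chain: S12 → S3 → S11 → S2.
It has 4 species and 3 links.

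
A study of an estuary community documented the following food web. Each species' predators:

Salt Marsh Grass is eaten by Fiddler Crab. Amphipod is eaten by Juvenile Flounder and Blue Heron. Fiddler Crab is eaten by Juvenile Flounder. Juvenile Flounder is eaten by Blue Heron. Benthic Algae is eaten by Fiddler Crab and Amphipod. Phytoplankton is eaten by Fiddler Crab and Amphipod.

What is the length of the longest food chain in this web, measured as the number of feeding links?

One longest chain: Salt Marsh Grass → Fiddler Crab → Juvenile Flounder → Blue Heron.
It has 4 species and 3 links.

3 links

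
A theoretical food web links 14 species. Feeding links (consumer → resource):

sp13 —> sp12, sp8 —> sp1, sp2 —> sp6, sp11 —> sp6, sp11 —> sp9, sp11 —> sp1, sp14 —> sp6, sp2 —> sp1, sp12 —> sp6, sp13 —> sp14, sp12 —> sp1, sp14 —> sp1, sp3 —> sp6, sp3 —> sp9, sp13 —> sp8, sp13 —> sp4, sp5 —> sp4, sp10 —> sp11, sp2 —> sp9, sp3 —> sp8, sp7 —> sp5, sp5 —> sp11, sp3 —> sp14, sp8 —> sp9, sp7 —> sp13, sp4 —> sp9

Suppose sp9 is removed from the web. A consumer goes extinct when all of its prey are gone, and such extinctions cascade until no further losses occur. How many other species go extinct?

Remove sp9.
Round 1: sp4 (all prey gone) → extinct.
No further losses. Total secondary extinctions: 1.

1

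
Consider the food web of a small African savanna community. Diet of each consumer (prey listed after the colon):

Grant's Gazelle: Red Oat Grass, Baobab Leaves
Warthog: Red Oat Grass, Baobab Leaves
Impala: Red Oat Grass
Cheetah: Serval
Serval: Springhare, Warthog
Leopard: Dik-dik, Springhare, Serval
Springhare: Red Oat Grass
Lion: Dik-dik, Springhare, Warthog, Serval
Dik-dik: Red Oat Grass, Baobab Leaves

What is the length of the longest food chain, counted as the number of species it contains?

One longest chain: Red Oat Grass → Springhare → Serval → Cheetah.
It has 4 species and 3 links.

4 species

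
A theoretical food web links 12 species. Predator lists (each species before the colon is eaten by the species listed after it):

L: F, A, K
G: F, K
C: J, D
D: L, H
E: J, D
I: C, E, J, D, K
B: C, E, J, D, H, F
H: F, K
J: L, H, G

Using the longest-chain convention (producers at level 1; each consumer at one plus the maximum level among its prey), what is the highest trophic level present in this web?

5

Producers (level 1): B, I.
B → C → J → L → A gives A level 5.
No species has a prey at level 5, so no species reaches level 6.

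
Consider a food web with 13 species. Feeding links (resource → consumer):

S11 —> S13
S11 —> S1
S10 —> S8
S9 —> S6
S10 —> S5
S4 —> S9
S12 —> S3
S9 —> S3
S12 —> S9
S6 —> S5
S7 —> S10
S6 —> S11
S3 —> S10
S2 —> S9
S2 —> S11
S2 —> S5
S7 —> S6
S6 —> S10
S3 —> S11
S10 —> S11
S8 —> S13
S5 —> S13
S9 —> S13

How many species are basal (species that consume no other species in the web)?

4

Basal species (no prey listed): S12, S2, S4, S7.
Count: 4.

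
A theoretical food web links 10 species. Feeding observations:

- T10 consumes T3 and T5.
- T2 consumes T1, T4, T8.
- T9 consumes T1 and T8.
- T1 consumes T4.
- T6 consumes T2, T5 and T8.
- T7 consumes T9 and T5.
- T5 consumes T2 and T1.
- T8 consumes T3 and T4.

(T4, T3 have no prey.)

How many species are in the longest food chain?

5 species

One longest chain: T4 → T1 → T2 → T5 → T10.
It has 5 species and 4 links.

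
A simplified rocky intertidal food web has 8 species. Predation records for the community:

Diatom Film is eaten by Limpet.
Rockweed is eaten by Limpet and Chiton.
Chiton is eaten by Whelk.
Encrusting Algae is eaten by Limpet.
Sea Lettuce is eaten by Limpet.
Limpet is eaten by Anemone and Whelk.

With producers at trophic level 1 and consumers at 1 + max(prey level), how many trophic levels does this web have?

Producers (level 1): Encrusting Algae, Sea Lettuce, Rockweed, Diatom Film.
Encrusting Algae → Limpet → Whelk gives Whelk level 3.
No species has a prey at level 3, so no species reaches level 4.

3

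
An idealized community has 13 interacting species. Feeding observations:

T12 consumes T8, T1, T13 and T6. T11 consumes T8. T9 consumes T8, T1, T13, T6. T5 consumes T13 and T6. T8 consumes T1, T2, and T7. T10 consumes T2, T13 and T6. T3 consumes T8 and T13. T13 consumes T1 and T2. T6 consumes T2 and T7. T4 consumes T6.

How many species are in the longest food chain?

One longest chain: T2 → T6 → T4.
It has 3 species and 2 links.

3 species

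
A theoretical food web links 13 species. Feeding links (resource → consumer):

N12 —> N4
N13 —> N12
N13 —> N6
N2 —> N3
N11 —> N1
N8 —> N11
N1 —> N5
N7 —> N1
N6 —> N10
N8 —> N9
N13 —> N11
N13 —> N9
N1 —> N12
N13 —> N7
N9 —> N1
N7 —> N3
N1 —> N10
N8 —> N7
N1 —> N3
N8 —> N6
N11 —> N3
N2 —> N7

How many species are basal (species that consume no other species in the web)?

Basal species (no prey listed): N8, N13, N2.
Count: 3.

3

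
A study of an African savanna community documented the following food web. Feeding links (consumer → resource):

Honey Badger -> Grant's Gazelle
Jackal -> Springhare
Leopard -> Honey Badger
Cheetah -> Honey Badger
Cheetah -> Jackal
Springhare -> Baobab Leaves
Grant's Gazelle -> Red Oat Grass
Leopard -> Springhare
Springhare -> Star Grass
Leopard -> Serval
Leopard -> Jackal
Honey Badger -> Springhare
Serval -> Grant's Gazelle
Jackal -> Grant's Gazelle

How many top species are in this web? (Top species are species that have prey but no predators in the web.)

2

Top species (has prey, but nothing eats it): Leopard, Cheetah.
Count: 2.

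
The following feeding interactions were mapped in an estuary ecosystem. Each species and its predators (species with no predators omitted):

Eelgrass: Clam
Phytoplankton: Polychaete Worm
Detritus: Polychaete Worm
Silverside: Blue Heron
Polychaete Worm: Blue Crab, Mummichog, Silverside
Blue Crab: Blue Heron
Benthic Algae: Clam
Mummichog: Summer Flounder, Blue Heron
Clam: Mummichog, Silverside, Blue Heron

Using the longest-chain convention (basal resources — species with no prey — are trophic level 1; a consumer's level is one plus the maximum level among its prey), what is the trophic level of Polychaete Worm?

Trophic level 2

Phytoplankton has no prey (basal) → level 1.
Polychaete Worm eats Phytoplankton (level 1); other prey at levels: Detritus 1 → level 2.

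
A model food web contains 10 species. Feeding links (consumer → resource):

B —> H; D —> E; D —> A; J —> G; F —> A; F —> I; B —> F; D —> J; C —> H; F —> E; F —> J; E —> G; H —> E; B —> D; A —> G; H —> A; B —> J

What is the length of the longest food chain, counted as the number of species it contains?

One longest chain: G → E → H → C.
It has 4 species and 3 links.

4 species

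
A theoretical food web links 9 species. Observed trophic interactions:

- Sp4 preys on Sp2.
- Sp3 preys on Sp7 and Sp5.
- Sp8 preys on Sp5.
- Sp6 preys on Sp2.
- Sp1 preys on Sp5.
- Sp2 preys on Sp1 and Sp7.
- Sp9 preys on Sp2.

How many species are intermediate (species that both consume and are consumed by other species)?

2

Intermediate species (has both prey and predators): Sp1, Sp2.
Count: 2.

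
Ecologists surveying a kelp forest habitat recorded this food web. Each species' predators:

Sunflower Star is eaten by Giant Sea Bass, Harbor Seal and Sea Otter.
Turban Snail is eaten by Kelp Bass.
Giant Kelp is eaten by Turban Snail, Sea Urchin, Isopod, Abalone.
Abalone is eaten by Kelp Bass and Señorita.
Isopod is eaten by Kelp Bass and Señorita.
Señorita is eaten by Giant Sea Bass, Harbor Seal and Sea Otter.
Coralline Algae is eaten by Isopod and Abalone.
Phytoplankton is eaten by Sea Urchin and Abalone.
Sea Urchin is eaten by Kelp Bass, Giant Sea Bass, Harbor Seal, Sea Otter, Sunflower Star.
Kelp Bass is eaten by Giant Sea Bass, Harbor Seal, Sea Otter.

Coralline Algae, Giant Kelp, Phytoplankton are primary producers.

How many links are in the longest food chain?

One longest chain: Giant Kelp → Turban Snail → Kelp Bass → Harbor Seal.
It has 4 species and 3 links.

3 links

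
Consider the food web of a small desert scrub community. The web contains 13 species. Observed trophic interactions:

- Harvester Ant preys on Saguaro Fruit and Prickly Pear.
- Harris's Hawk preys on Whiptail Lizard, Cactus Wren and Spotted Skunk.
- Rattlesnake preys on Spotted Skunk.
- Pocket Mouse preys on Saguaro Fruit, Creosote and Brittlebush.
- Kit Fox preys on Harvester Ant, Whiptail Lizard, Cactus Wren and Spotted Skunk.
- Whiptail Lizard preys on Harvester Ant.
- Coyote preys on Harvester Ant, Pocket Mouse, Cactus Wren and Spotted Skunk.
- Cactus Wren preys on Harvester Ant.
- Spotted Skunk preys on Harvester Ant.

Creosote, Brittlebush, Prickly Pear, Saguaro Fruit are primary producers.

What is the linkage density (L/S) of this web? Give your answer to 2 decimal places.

There are L = 20 links among S = 13 species.
L/S = 20/13 = 1.5385 ≈ 1.54.

L/S = 1.54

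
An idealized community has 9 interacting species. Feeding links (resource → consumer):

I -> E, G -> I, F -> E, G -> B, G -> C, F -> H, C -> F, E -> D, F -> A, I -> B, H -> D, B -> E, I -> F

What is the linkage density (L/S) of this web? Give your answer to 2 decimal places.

L/S = 1.44

There are L = 13 links among S = 9 species.
L/S = 13/9 = 1.4444 ≈ 1.44.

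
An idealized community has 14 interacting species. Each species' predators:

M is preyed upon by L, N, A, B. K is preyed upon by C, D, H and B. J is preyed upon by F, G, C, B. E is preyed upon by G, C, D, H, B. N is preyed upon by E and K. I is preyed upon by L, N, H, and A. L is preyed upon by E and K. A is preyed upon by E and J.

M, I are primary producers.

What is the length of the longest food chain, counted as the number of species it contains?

One longest chain: M → A → J → F.
It has 4 species and 3 links.

4 species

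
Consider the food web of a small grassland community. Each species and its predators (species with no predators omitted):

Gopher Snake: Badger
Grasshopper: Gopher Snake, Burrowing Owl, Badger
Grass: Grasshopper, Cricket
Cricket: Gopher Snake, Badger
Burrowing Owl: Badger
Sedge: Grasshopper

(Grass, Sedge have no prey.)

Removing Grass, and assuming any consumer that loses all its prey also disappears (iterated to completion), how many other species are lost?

1

Remove Grass.
Round 1: Cricket (all prey gone) → extinct.
No further losses. Total secondary extinctions: 1.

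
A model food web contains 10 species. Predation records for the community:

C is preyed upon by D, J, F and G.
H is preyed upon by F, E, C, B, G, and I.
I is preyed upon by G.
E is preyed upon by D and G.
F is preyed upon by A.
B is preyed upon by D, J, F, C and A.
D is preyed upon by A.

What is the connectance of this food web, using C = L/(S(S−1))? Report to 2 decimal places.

The web has S = 10 species and L = 20 feeding links.
C = L / (S(S−1)) = 20 / 90 = 0.2222 ≈ 0.22.

C = 0.22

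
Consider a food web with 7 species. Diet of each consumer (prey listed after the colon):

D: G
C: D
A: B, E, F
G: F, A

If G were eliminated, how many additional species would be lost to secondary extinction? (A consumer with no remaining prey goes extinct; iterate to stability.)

Remove G.
Round 1: D (all prey gone) → extinct.
Round 2: C (all prey gone) → extinct.
No further losses. Total secondary extinctions: 2.

2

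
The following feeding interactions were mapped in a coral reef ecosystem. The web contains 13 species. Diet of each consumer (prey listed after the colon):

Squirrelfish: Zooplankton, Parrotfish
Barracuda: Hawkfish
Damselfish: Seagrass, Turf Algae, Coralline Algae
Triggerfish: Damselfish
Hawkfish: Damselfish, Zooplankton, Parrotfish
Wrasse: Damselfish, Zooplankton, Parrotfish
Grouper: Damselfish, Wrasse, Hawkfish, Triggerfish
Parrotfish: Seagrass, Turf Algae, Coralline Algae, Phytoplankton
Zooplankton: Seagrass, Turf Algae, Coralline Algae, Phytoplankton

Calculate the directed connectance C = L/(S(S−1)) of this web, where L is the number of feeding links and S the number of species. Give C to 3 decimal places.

The web has S = 13 species and L = 25 feeding links.
C = L / (S(S−1)) = 25 / 156 = 0.1603 ≈ 0.160.

C = 0.160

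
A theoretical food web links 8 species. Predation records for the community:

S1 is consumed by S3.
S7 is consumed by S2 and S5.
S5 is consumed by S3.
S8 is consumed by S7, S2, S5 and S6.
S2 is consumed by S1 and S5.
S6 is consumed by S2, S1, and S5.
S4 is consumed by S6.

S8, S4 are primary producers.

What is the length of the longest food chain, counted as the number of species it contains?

5 species

One longest chain: S8 → S6 → S2 → S5 → S3.
It has 5 species and 4 links.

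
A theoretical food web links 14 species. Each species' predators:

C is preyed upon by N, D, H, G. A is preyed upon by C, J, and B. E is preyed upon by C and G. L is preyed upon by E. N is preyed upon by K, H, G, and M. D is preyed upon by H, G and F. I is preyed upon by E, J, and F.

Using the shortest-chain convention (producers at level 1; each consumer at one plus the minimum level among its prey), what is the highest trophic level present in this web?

4

Producers (level 1): I, L, A.
Following each consumer down to its lowest-level prey: A → C → N → K (levels 1 through 4).
All prey of K (N 3) are at level 3 or above, so K is at level 1 + 3 = 4.
Every consumer has at least one prey at level 3 or below, so none exceeds level 4.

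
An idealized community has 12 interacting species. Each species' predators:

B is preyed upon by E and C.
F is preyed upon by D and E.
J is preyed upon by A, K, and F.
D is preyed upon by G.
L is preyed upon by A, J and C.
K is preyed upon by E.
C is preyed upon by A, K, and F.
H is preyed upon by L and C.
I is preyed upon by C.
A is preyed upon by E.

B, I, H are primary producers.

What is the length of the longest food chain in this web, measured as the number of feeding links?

5 links

One longest chain: H → L → J → F → D → G.
It has 6 species and 5 links.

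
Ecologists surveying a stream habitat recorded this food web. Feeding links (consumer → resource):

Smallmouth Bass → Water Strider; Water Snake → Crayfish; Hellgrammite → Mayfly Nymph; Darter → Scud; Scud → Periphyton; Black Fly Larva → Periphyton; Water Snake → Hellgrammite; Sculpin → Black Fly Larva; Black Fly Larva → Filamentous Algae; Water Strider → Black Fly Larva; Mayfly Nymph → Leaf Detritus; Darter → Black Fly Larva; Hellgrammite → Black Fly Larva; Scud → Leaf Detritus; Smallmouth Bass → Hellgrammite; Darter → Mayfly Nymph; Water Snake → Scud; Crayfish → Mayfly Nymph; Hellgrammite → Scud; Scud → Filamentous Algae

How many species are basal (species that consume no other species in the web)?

3

Basal species (no prey listed): Periphyton, Leaf Detritus, Filamentous Algae.
Count: 3.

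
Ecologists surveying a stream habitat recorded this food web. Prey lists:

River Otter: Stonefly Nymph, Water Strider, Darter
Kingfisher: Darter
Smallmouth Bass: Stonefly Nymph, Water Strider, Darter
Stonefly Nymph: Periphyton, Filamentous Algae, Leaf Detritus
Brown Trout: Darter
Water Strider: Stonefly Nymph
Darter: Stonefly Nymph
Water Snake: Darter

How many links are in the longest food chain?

One longest chain: Periphyton → Stonefly Nymph → Darter → Brown Trout.
It has 4 species and 3 links.

3 links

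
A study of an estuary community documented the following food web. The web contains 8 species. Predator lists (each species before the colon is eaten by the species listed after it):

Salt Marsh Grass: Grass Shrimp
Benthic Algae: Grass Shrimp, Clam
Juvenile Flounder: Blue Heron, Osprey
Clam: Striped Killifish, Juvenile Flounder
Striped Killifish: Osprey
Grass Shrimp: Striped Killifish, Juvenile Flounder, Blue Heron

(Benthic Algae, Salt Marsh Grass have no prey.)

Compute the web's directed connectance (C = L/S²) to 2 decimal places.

C = 0.17

The web has S = 8 species and L = 11 feeding links.
C = L / S² = 11 / 64 = 0.1719 ≈ 0.17.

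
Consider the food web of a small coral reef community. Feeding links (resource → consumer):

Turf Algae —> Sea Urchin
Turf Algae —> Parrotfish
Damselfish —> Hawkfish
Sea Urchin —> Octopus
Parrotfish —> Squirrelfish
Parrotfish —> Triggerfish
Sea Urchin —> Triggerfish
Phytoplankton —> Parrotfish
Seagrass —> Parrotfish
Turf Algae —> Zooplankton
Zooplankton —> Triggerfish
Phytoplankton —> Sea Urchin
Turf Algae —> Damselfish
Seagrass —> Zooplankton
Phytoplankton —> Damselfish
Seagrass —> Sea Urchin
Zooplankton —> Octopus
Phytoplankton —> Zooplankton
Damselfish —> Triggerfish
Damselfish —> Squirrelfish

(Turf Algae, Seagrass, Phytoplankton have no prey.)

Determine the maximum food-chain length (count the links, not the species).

One longest chain: Turf Algae → Parrotfish → Squirrelfish.
It has 3 species and 2 links.

2 links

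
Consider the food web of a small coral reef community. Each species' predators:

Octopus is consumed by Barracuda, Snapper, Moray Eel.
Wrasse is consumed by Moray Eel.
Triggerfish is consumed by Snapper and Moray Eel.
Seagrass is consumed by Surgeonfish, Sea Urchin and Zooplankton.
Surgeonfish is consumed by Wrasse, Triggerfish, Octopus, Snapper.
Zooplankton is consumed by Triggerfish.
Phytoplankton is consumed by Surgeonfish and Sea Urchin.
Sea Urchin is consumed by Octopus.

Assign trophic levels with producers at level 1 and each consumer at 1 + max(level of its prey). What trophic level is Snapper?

Phytoplankton is a producer → level 1.
Surgeonfish eats Phytoplankton (level 1); other prey at levels: Seagrass 1 → level 2.
Triggerfish eats Surgeonfish (level 2); other prey at levels: Zooplankton 2 → level 3.
Snapper eats Triggerfish (level 3); other prey at levels: Surgeonfish 2, Octopus 3 → level 4.

Trophic level 4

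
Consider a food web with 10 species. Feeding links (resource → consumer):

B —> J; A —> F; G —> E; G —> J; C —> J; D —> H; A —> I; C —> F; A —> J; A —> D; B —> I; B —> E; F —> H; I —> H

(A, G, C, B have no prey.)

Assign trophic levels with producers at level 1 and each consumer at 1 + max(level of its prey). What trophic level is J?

Trophic level 2

A is a producer → level 1.
J eats A (level 1); other prey at levels: G 1, C 1, B 1 → level 2.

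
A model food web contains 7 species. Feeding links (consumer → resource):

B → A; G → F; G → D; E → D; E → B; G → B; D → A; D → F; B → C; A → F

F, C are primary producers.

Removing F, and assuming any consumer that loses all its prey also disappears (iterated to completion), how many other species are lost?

Remove F.
Round 1: A (all prey gone) → extinct.
Round 2: D (all prey gone) → extinct.
No further losses. Total secondary extinctions: 2.

2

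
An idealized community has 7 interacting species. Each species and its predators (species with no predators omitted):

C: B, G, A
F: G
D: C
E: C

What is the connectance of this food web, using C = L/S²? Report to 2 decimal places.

The web has S = 7 species and L = 6 feeding links.
C = L / S² = 6 / 49 = 0.1224 ≈ 0.12.

C = 0.12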